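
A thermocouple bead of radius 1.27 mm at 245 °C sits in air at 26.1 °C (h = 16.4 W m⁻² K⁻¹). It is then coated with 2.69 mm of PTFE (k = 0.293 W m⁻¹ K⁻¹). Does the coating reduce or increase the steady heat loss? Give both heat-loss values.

Critical radius for a sphere: r_cr = 2k/h = 0.0357 m = 3.57 cm.
Outer radius after coating: r₂ = 0.00127 + 0.00269 = 0.00396 m.
Since r₁ < r_cr and r₂ ≤ r_cr, the coating moves toward the maximum at r_cr — heat loss rises.
Bare: R = 1/(4πr₁²h) = 3008 K/W; Q = 218.9/3008 = 0.0728 W.
Coated: R = R_cond + R_conv = 454.7 K/W; Q = 218.9/454.7 = 0.481 W.

increases: 0.0728 → 0.481 W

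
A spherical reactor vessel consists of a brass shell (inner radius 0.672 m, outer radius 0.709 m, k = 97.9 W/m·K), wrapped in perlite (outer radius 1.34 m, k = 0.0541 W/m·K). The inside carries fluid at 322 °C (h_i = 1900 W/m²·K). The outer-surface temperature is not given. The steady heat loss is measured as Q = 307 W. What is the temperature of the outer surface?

T_out = 22.0 °C

Series resistances:
  R_conv,in = 1/(4πr²h) = 1/(4π·0.672²·1900) = 9.275×10^-5 K/W
  R_brass = (1/0.672 − 1/0.709)/(4πk) = 0.07766/(4π·97.9) = 6.312×10^-5 K/W
  R_perlite = (1/0.709 − 1/1.34)/(4πk) = 0.6642/(4π·0.0541) = 0.9769 K/W
ΣR = 0.9771 K/W
ΔT = Q·ΣR = 307 × 0.9771 = 300.0 K
Heat flows outward, so T_out = T_in − ΔT = 322 − 300.0 = 22.0 °C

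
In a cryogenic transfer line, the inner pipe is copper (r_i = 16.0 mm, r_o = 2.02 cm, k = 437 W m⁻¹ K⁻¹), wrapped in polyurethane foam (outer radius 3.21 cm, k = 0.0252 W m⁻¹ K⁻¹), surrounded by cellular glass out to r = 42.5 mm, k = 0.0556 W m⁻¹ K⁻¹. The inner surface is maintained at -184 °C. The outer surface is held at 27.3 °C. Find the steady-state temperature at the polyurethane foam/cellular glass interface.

Series thermal resistances, inner to outer:
  R'_copper = ln(0.0202/0.0160)/(2πk) = 0.2331/(2π·437) = 8.489×10^-5 m·K/W
  R'_polyurethane foam = ln(0.0321/0.0202)/(2πk) = 0.4632/(2π·0.0252) = 2.925 m·K/W
  R'_cellular glass = ln(0.0425/0.0321)/(2πk) = 0.2806/(2π·0.0556) = 0.8034 m·K/W
ΣR = 8.489×10^-5 + 2.925 + 0.8034 = 3.728 m·K/W
Q' = ΔT/ΣR = (-184 °C − 27.3 °C)/3.728 = -56.68 W/m
From the inner boundary to the polyurethane foam/cellular glass interface, ΣR_partial = 2.925 m·K/W.
T_interface = T_in − Q'·ΣR_partial = -184 °C − (-56.68)(2.925) = -18.2 °C

T = -18.2 °C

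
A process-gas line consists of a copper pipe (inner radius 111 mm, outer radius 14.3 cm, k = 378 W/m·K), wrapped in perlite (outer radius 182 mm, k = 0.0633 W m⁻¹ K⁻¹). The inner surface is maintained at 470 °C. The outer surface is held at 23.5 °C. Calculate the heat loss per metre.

Resistance network (inner→outer):
  R'_copper = ln(0.143/0.111)/(2πk) = 0.2533/(2π·378) = 1.067×10^-4 m·K/W
  R'_perlite = ln(0.182/0.143)/(2πk) = 0.2412/(2π·0.0633) = 0.6064 m·K/W
ΣR = 1.067×10^-4 + 0.6064 = 0.6065 m·K/W
Q' = ΔT/ΣR = (470 °C − 23.5 °C)/0.6065 = 736 W/m

Q' = 736 W/m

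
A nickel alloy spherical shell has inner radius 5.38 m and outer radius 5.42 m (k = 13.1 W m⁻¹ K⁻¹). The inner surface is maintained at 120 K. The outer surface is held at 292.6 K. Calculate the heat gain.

Q = 2.07×10^7 W

Q = 4πk·ΔT/(1/r₁ − 1/r₂) = 4π × 13.1 × 172.6 / (1/5.38 − 1/5.42) = 2.07×10^7 W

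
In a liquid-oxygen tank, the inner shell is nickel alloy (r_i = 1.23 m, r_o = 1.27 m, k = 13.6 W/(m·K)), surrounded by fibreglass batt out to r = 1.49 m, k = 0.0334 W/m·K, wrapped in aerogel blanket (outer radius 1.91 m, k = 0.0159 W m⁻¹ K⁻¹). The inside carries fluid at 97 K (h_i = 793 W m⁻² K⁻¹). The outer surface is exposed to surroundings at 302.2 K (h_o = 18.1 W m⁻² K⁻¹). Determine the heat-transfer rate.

Q = 202 W

Resistance network (inner→outer):
  R_conv,in = 1/(4πr²h) = 1/(4π·1.23²·793) = 6.633×10^-5 K/W
  R_nickel alloy = (1/1.23 − 1/1.27)/(4πk) = 0.02561/(4π·13.6) = 1.498×10^-4 K/W
  R_fibreglass batt = (1/1.27 − 1/1.49)/(4πk) = 0.1163/(4π·0.0334) = 0.2770 K/W
  R_aerogel blanket = (1/1.49 − 1/1.91)/(4πk) = 0.1476/(4π·0.0159) = 0.7386 K/W
  R_conv,out = 1/(4πr²h) = 1/(4π·1.91²·18.1) = 0.001205 K/W
ΣR = 6.633×10^-5 + 1.498×10^-4 + 0.2770 + 0.7386 + 0.001205 = 1.017 K/W
Q = ΔT/ΣR = (97 K − 302.2 K)/1.017 = -202 W
(Negative Q ⇒ heat flows inward; heat gain = 202 W.)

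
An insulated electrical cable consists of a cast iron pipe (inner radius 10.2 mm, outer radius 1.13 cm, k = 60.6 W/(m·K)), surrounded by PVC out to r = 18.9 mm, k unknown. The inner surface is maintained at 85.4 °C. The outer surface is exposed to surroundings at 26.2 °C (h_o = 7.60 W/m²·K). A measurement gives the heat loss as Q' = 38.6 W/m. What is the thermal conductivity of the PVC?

k = 0.192 W/m·K

ΣR = ΔT/Q' = |85.4 − 26.2|/38.6 = 1.534 m·K/W
Known resistances:
  R'_cast iron = ln(0.0113/0.0102)/(2πk) = 0.1024/(2π·60.6) = 2.690×10^-4 m·K/W
  R'_conv,out = 1/(2πr h) = 1/(2π·0.0189·7.60) = 1.108 m·K/W
R_PVC = ΣR − ΣR_known = 1.534 − 1.108 = 0.4260 m·K/W
ln(r₂/r₁)/(2πk) = 0.4260 ⇒ k = 0.5144/(2π·0.4260) = 0.192 W/m·K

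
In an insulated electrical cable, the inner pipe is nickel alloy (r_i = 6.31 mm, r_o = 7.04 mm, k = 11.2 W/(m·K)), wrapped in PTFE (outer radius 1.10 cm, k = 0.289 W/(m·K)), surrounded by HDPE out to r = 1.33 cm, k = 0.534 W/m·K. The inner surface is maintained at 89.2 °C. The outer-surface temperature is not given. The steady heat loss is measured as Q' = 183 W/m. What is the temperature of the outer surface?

T_out = 33.6 °C

Sum the resistances:
  R'_nickel alloy = ln(0.00704/0.00631)/(2πk) = 0.1095/(2π·11.2) = 0.001556 m·K/W
  R'_PTFE = ln(0.0110/0.00704)/(2πk) = 0.4463/(2π·0.289) = 0.2458 m·K/W
  R'_HDPE = ln(0.0133/0.0110)/(2πk) = 0.1899/(2π·0.534) = 0.05659 m·K/W
ΣR = 0.3039 m·K/W
ΔT = Q'·ΣR = 183 × 0.3039 = 55.61 K
Heat flows outward, so T_out = T_in − ΔT = 89.2 − 55.61 = 33.6 °C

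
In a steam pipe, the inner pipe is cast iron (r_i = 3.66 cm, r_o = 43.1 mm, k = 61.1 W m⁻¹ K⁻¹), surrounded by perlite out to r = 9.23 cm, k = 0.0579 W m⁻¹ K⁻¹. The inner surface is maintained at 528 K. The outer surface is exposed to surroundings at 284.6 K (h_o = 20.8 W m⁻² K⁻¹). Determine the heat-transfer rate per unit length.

Series thermal resistances, inner to outer:
  R'_cast iron = ln(0.0431/0.0366)/(2πk) = 0.1635/(2π·61.1) = 4.258×10^-4 m·K/W
  R'_perlite = ln(0.0923/0.0431)/(2πk) = 0.7615/(2π·0.0579) = 2.093 m·K/W
  R'_conv,out = 1/(2πr h) = 1/(2π·0.0923·20.8) = 0.08290 m·K/W
ΣR = 4.258×10^-4 + 2.093 + 0.08290 = 2.176 m·K/W
Q' = ΔT/ΣR = (528 K − 284.6 K)/2.176 = 112 W/m

Q' = 112 W/m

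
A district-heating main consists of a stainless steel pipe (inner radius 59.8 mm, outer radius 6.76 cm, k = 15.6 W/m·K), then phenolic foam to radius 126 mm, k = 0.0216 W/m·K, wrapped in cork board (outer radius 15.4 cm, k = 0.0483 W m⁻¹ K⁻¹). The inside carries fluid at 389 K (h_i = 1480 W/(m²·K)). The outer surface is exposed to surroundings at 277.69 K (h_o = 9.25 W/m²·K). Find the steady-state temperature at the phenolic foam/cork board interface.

T = 293.7 K

Series thermal resistances, inner to outer:
  R'_conv,in = 1/(2πr h) = 1/(2π·0.0598·1480) = 0.001798 m·K/W
  R'_stainless steel = ln(0.0676/0.0598)/(2πk) = 0.1226/(2π·15.6) = 0.001251 m·K/W
  R'_phenolic foam = ln(0.126/0.0676)/(2πk) = 0.6227/(2π·0.0216) = 4.588 m·K/W
  R'_cork board = ln(0.154/0.126)/(2πk) = 0.2007/(2π·0.0483) = 0.6612 m·K/W
  R'_conv,out = 1/(2πr h) = 1/(2π·0.154·9.25) = 0.1117 m·K/W
ΣR = 0.001798 + 0.001251 + 4.588 + 0.6612 + 0.1117 = 5.364 m·K/W
Q' = ΔT/ΣR = (389 K − 277.69 K)/5.364 = 20.75 W/m
From the inner boundary to the phenolic foam/cork board interface, ΣR_partial = 4.591 m·K/W.
T_interface = T_in − Q'·ΣR_partial = 389 K − (20.75)(4.591) = 293.7 K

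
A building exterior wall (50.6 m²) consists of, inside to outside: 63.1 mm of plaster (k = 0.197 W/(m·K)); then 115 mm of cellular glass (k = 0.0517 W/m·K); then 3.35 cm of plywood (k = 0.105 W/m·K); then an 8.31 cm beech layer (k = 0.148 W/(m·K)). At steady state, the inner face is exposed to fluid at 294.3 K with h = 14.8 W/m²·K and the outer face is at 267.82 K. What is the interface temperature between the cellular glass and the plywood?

T = 274.50 K

Resistance network (inner→outer):
  R_conv,in = 1/(hA) = 1/(14.8·50.6) = 0.001335 K/W
  R_plaster = L/(kA) = 0.0631/(0.197·50.6) = 0.006330 K/W
  R_cellular glass = L/(kA) = 0.115/(0.0517·50.6) = 0.04396 K/W
  R_plywood = L/(kA) = 0.0335/(0.105·50.6) = 0.006305 K/W
  R_beech = L/(kA) = 0.0831/(0.148·50.6) = 0.01110 K/W
ΣR = 0.001335 + 0.006330 + 0.04396 + 0.006305 + 0.01110 = 0.06903 K/W
Q = ΔT/ΣR = (294.3 K − 267.82 K)/0.06903 = 383.6 W
From the inner boundary to the cellular glass/plywood interface, ΣR_partial = 0.05162 K/W.
T_interface = T_in − Q·ΣR_partial = 294.3 K − (383.6)(0.05162) = 274.50 K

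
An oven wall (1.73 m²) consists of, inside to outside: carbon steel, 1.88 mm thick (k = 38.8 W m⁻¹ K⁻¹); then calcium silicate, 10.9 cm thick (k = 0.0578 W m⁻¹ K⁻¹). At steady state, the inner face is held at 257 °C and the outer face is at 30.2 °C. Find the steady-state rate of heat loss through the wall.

Resistance network (inner→outer):
  R_carbon steel = L/(kA) = 0.00188/(38.8·1.73) = 2.801×10^-5 K/W
  R_calcium silicate = L/(kA) = 0.109/(0.0578·1.73) = 1.090 K/W
ΣR = 2.801×10^-5 + 1.090 = 1.090 K/W
Q = ΔT/ΣR = (257 °C − 30.2 °C)/1.090 = 208 W

Q = 208 W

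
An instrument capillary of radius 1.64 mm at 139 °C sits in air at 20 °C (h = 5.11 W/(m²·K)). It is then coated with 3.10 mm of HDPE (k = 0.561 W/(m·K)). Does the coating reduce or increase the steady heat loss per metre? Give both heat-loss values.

increases: 6.27 → 17.3 W/m

Critical radius for a cylinder: r_cr = k/h = 0.110 m = 11.0 cm.
Outer radius after coating: r₂ = 0.00164 + 0.00310 = 0.00474 m.
Since r₁ < r_cr and r₂ ≤ r_cr, the coating moves toward the maximum at r_cr — heat loss rises.
Bare: R = 1/(2πr₁h) = 18.99 m·K/W; Q = 119/18.99 = 6.27 W/m.
Coated: R = R_cond + R_conv = 6.872 m·K/W; Q = 119/6.872 = 17.3 W/m.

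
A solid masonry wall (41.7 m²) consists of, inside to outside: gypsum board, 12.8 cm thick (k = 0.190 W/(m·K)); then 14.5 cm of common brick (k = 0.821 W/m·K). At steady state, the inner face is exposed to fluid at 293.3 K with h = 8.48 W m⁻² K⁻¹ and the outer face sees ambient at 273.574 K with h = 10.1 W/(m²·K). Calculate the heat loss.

Treat each layer as a resistance in series:
  R_conv,in = 1/(hA) = 1/(8.48·41.7) = 0.002828 K/W
  R_gypsum board = L/(kA) = 0.128/(0.190·41.7) = 0.01616 K/W
  R_common brick = L/(kA) = 0.145/(0.821·41.7) = 0.004235 K/W
  R_conv,out = 1/(hA) = 1/(10.1·41.7) = 0.002374 K/W
ΣR = 0.002828 + 0.01616 + 0.004235 + 0.002374 = 0.02560 K/W
Q = ΔT/ΣR = (293.3 K − 273.574 K)/0.02560 = 771 W

Q = 771 W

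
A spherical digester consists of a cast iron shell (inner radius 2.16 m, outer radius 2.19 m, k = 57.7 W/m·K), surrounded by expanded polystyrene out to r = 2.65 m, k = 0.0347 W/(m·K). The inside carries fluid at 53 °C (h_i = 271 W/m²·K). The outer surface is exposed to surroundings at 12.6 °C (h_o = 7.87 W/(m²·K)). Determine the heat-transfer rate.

Resistance network (inner→outer):
  R_conv,in = 1/(4πr²h) = 1/(4π·2.16²·271) = 6.294×10^-5 K/W
  R_cast iron = (1/2.16 − 1/2.19)/(4πk) = 0.006342/(4π·57.7) = 8.747×10^-6 K/W
  R_expanded polystyrene = (1/2.19 − 1/2.65)/(4πk) = 0.07926/(4π·0.0347) = 0.1818 K/W
  R_conv,out = 1/(4πr²h) = 1/(4π·2.65²·7.87) = 0.001440 K/W
ΣR = 6.294×10^-5 + 8.747×10^-6 + 0.1818 + 0.001440 = 0.1833 K/W
Q = ΔT/ΣR = (53 °C − 12.6 °C)/0.1833 = 220 W

Q = 220 W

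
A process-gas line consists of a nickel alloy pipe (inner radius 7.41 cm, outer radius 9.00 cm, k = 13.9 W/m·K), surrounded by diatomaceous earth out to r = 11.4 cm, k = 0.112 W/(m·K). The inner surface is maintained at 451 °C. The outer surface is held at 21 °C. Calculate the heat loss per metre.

Treat each layer as a resistance in series:
  R'_nickel alloy = ln(0.0900/0.0741)/(2πk) = 0.1944/(2π·13.9) = 0.002226 m·K/W
  R'_diatomaceous earth = ln(0.114/0.0900)/(2πk) = 0.2364/(2π·0.112) = 0.3359 m·K/W
ΣR = 0.002226 + 0.3359 = 0.3381 m·K/W
Q' = ΔT/ΣR = (451 °C − 21 °C)/0.3381 = 1270 W/m

Q' = 1270 W/m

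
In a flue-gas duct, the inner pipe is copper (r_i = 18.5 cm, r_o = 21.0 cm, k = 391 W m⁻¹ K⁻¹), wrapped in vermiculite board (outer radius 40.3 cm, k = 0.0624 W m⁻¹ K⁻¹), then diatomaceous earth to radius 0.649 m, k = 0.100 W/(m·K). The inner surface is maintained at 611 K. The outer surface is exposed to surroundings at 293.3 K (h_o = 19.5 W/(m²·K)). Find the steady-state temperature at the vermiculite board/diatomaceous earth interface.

T = 394 K

Treat each layer as a resistance in series:
  R'_copper = ln(0.210/0.185)/(2πk) = 0.1268/(2π·391) = 5.159×10^-5 m·K/W
  R'_vermiculite board = ln(0.403/0.210)/(2πk) = 0.6518/(2π·0.0624) = 1.663 m·K/W
  R'_diatomaceous earth = ln(0.649/0.403)/(2πk) = 0.4765/(2π·0.100) = 0.7584 m·K/W
  R'_conv,out = 1/(2πr h) = 1/(2π·0.649·19.5) = 0.01258 m·K/W
ΣR = 5.159×10^-5 + 1.663 + 0.7584 + 0.01258 = 2.434 m·K/W
Q' = ΔT/ΣR = (611 K − 293.3 K)/2.434 = 130.5 W/m
From the inner boundary to the vermiculite board/diatomaceous earth interface, ΣR_partial = 1.663 m·K/W.
T_interface = T_in − Q'·ΣR_partial = 611 K − (130.5)(1.663) = 394 K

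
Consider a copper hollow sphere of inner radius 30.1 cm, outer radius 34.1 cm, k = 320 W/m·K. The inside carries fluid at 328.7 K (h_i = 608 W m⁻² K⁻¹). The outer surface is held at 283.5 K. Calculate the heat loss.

Q = 29300 W

Treat each layer as a resistance in series:
  R_conv,in = 1/(4πr²h) = 1/(4π·0.301²·608) = 0.001445 K/W
  R_copper = (1/0.301 − 1/0.341)/(4πk) = 0.3897/(4π·320) = 9.691×10^-5 K/W
ΣR = 0.001445 + 9.691×10^-5 = 0.001542 K/W
Q = ΔT/ΣR = (328.7 K − 283.5 K)/0.001542 = 29300 W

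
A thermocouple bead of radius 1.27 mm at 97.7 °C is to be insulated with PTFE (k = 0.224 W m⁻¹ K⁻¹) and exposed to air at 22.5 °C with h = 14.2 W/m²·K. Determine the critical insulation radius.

For a sphere, r_cr = 2k_ins/h = 2·0.224/14.2 = 0.0315 m = 3.15 cm

r_cr = 3.15 cm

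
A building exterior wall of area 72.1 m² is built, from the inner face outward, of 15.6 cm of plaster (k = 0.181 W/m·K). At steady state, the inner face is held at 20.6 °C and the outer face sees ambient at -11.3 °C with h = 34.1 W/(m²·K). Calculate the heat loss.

Treat each layer as a resistance in series:
  R_plaster = L/(kA) = 0.156/(0.181·72.1) = 0.01195 K/W
  R_conv,out = 1/(hA) = 1/(34.1·72.1) = 4.067×10^-4 K/W
ΣR = 0.01195 + 4.067×10^-4 = 0.01236 K/W
Q = ΔT/ΣR = (20.6 °C − -11.3 °C)/0.01236 = 2580 W

Q = 2580 W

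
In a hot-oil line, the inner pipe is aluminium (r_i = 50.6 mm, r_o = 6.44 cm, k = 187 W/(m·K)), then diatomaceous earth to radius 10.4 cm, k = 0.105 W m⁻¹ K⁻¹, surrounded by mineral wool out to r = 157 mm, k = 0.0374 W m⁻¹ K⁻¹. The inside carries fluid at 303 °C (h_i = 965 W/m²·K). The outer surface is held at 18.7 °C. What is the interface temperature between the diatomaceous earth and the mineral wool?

Series thermal resistances, inner to outer:
  R'_conv,in = 1/(2πr h) = 1/(2π·0.0506·965) = 0.003259 m·K/W
  R'_aluminium = ln(0.0644/0.0506)/(2πk) = 0.2412/(2π·187) = 2.053×10^-4 m·K/W
  R'_diatomaceous earth = ln(0.104/0.0644)/(2πk) = 0.4793/(2π·0.105) = 0.7265 m·K/W
  R'_mineral wool = ln(0.157/0.104)/(2πk) = 0.4119/(2π·0.0374) = 1.753 m·K/W
ΣR = 0.003259 + 2.053×10^-4 + 0.7265 + 1.753 = 2.483 m·K/W
Q' = ΔT/ΣR = (303 °C − 18.7 °C)/2.483 = 114.5 W/m
From the inner boundary to the diatomaceous earth/mineral wool interface, ΣR_partial = 0.7300 m·K/W.
T_interface = T_in − Q'·ΣR_partial = 303 °C − (114.5)(0.7300) = 219 °C

T = 219 °C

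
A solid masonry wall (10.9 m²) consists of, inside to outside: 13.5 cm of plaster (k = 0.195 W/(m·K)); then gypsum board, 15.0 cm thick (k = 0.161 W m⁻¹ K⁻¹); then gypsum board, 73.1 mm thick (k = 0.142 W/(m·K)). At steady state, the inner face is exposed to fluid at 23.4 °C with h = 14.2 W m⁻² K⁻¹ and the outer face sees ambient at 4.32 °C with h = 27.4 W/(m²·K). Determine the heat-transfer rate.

Q = 92.6 W

Series thermal resistances, inner to outer:
  R_conv,in = 1/(hA) = 1/(14.2·10.9) = 0.006461 K/W
  R_plaster = L/(kA) = 0.135/(0.195·10.9) = 0.06351 K/W
  R_gypsum board = L/(kA) = 0.150/(0.161·10.9) = 0.08547 K/W
  R_gypsum board = L/(kA) = 0.0731/(0.142·10.9) = 0.04723 K/W
  R_conv,out = 1/(hA) = 1/(27.4·10.9) = 0.003348 K/W
ΣR = 0.006461 + 0.06351 + 0.08547 + 0.04723 + 0.003348 = 0.2060 K/W
Q = ΔT/ΣR = (23.4 °C − 4.32 °C)/0.2060 = 92.6 W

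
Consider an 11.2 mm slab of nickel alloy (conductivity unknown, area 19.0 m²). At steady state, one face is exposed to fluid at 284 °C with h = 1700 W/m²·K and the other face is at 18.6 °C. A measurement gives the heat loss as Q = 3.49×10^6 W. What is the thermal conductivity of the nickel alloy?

k = 13.1 W/m·K

ΣR = ΔT/Q = |284 − 18.6|/3.49×10^6 = 7.605×10^-5 K/W
Known resistances:
  R_conv,in = 1/(hA) = 1/(1700·19.0) = 3.096×10^-5 K/W
R_nickel alloy = ΣR − ΣR_known = 7.605×10^-5 − 3.096×10^-5 = 4.509×10^-5 K/W
L/(kA) = 4.509×10^-5 ⇒ k = 0.0112/(4.509×10^-5·19.0) = 13.1 W/m·K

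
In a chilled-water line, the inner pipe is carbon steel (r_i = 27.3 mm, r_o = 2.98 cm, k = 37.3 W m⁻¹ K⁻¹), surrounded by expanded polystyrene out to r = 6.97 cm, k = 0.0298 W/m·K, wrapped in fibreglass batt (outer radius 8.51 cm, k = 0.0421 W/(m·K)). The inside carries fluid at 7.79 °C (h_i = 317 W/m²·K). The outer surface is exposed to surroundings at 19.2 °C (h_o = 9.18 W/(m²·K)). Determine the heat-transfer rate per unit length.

Treat each layer as a resistance in series:
  R'_conv,in = 1/(2πr h) = 1/(2π·0.0273·317) = 0.01839 m·K/W
  R'_carbon steel = ln(0.0298/0.0273)/(2πk) = 0.08762/(2π·37.3) = 3.739×10^-4 m·K/W
  R'_expanded polystyrene = ln(0.0697/0.0298)/(2πk) = 0.8497/(2π·0.0298) = 4.538 m·K/W
  R'_fibreglass batt = ln(0.0851/0.0697)/(2πk) = 0.1996/(2π·0.0421) = 0.7547 m·K/W
  R'_conv,out = 1/(2πr h) = 1/(2π·0.0851·9.18) = 0.2037 m·K/W
ΣR = 0.01839 + 3.739×10^-4 + 4.538 + 0.7547 + 0.2037 = 5.515 m·K/W
Q' = ΔT/ΣR = (7.79 °C − 19.2 °C)/5.515 = -2.07 W/m
(Negative Q' ⇒ heat flows inward; heat gain = 2.07 W/m.)

Q' = 2.07 W/m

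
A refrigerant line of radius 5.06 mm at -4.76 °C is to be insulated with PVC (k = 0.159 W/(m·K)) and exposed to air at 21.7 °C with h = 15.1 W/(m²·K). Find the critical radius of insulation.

For a cylinder, r_cr = k_ins/h = 0.159/15.1 = 0.0105 m = 1.05 cm

r_cr = 1.05 cm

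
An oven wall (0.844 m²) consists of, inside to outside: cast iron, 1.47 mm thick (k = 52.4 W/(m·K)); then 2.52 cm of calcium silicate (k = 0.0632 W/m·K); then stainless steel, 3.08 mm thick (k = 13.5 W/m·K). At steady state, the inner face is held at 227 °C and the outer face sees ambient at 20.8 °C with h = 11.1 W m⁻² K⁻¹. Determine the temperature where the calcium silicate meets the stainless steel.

T = 58.9 °C

Treat each layer as a resistance in series:
  R_cast iron = L/(kA) = 0.00147/(52.4·0.844) = 3.324×10^-5 K/W
  R_calcium silicate = L/(kA) = 0.0252/(0.0632·0.844) = 0.4724 K/W
  R_stainless steel = L/(kA) = 0.00308/(13.5·0.844) = 2.703×10^-4 K/W
  R_conv,out = 1/(hA) = 1/(11.1·0.844) = 0.1067 K/W
ΣR = 3.324×10^-5 + 0.4724 + 2.703×10^-4 + 0.1067 = 0.5794 K/W
Q = ΔT/ΣR = (227 °C − 20.8 °C)/0.5794 = 355.9 W
From the inner boundary to the calcium silicate/stainless steel interface, ΣR_partial = 0.4724 K/W.
T_interface = T_in − Q·ΣR_partial = 227 °C − (355.9)(0.4724) = 58.9 °C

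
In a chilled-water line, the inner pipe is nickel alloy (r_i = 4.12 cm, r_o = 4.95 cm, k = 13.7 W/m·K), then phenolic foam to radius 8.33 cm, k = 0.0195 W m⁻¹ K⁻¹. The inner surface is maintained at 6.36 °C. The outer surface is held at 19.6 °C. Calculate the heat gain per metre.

Q' = 3.12 W/m

Series thermal resistances, inner to outer:
  R'_nickel alloy = ln(0.0495/0.0412)/(2πk) = 0.1835/(2π·13.7) = 0.002132 m·K/W
  R'_phenolic foam = ln(0.0833/0.0495)/(2πk) = 0.5205/(2π·0.0195) = 4.248 m·K/W
ΣR = 0.002132 + 4.248 = 4.250 m·K/W
Q' = ΔT/ΣR = (6.36 °C − 19.6 °C)/4.250 = -3.12 W/m
(Negative Q' ⇒ heat flows inward; heat gain = 3.12 W/m.)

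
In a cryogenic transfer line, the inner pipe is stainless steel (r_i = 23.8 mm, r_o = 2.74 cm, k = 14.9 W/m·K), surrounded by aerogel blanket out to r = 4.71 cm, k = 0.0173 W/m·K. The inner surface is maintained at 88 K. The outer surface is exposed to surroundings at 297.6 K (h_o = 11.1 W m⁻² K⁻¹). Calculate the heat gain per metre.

Q' = 39.6 W/m

Treat each layer as a resistance in series:
  R'_stainless steel = ln(0.0274/0.0238)/(2πk) = 0.1409/(2π·14.9) = 0.001505 m·K/W
  R'_aerogel blanket = ln(0.0471/0.0274)/(2πk) = 0.5417/(2π·0.0173) = 4.984 m·K/W
  R'_conv,out = 1/(2πr h) = 1/(2π·0.0471·11.1) = 0.3044 m·K/W
ΣR = 0.001505 + 4.984 + 0.3044 = 5.290 m·K/W
Q' = ΔT/ΣR = (88 K − 297.6 K)/5.290 = -39.6 W/m
(Negative Q' ⇒ heat flows inward; heat gain = 39.6 W/m.)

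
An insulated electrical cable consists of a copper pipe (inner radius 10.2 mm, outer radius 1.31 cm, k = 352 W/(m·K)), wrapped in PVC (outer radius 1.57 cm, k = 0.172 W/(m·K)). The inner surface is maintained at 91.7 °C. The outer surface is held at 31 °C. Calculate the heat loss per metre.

Q' = 362 W/m

Series thermal resistances, inner to outer:
  R'_copper = ln(0.0131/0.0102)/(2πk) = 0.2502/(2π·352) = 1.131×10^-4 m·K/W
  R'_PVC = ln(0.0157/0.0131)/(2πk) = 0.1810/(2π·0.172) = 0.1675 m·K/W
ΣR = 1.131×10^-4 + 0.1675 = 0.1676 m·K/W
Q' = ΔT/ΣR = (91.7 °C − 31 °C)/0.1676 = 362 W/m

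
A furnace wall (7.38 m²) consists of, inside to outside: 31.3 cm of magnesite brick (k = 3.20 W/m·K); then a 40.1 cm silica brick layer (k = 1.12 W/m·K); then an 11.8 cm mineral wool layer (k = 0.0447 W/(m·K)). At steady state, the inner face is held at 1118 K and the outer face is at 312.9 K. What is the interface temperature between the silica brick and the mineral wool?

Series thermal resistances, inner to outer:
  R_magnesite brick = L/(kA) = 0.313/(3.20·7.38) = 0.01325 K/W
  R_silica brick = L/(kA) = 0.401/(1.12·7.38) = 0.04851 K/W
  R_mineral wool = L/(kA) = 0.118/(0.0447·7.38) = 0.3577 K/W
ΣR = 0.01325 + 0.04851 + 0.3577 = 0.4195 K/W
Q = ΔT/ΣR = (1118 K − 312.9 K)/0.4195 = 1919 W
From the inner boundary to the silica brick/mineral wool interface, ΣR_partial = 0.06176 K/W.
T_interface = T_in − Q·ΣR_partial = 1118 K − (1919)(0.06176) = 999 K

T = 999 K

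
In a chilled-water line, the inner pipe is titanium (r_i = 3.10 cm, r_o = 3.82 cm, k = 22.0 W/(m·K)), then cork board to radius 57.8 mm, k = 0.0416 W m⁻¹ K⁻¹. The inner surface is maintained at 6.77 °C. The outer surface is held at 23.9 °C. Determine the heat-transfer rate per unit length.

Resistance network (inner→outer):
  R'_titanium = ln(0.0382/0.0310)/(2πk) = 0.2088/(2π·22.0) = 0.001511 m·K/W
  R'_cork board = ln(0.0578/0.0382)/(2πk) = 0.4142/(2π·0.0416) = 1.584 m·K/W
ΣR = 0.001511 + 1.584 = 1.586 m·K/W
Q' = ΔT/ΣR = (6.77 °C − 23.9 °C)/1.586 = -10.8 W/m
(Negative Q' ⇒ heat flows inward; heat gain = 10.8 W/m.)

Q' = 10.8 W/m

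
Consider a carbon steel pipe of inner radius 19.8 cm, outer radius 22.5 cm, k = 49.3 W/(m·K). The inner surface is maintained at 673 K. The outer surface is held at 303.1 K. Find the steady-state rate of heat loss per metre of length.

Q' = 896 kW/m

Q' = 2πk·ΔT/ln(r₂/r₁) = 2π × 49.3 × 369.9 / ln(0.225/0.198) = 8.96×10^5 W/m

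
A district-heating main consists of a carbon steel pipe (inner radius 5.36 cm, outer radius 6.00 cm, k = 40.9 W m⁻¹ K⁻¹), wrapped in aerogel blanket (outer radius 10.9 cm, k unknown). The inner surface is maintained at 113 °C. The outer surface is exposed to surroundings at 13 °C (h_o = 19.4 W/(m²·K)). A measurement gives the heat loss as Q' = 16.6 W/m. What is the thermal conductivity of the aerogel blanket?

ΣR = ΔT/Q' = |113 − 13|/16.6 = 6.024 m·K/W
Known resistances:
  R'_carbon steel = ln(0.0600/0.0536)/(2πk) = 0.1128/(2π·40.9) = 4.389×10^-4 m·K/W
  R'_conv,out = 1/(2πr h) = 1/(2π·0.109·19.4) = 0.07526 m·K/W
R_aerogel blanket = ΣR − ΣR_known = 6.024 − 0.07570 = 5.948 m·K/W
ln(r₂/r₁)/(2πk) = 5.948 ⇒ k = 0.5970/(2π·5.948) = 0.0160 W/m·K

k = 0.0160 W/m·K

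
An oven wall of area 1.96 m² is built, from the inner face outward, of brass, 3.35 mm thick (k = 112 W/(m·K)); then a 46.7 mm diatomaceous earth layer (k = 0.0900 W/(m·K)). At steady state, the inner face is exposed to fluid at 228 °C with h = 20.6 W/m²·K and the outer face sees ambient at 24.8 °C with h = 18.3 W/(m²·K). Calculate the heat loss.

Q = 640 W

Resistance network (inner→outer):
  R_conv,in = 1/(hA) = 1/(20.6·1.96) = 0.02477 K/W
  R_brass = L/(kA) = 0.00335/(112·1.96) = 1.526×10^-5 K/W
  R_diatomaceous earth = L/(kA) = 0.0467/(0.0900·1.96) = 0.2647 K/W
  R_conv,out = 1/(hA) = 1/(18.3·1.96) = 0.02788 K/W
ΣR = 0.02477 + 1.526×10^-5 + 0.2647 + 0.02788 = 0.3174 K/W
Q = ΔT/ΣR = (228 °C − 24.8 °C)/0.3174 = 640 W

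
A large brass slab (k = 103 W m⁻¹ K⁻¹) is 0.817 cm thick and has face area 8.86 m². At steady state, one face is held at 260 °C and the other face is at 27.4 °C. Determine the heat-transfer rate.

Q = 26000 kW

Q = kA·ΔT/L = 103 × 8.86 × |260 °C − 27.4 °C| / 0.00817 = 2.60×10^7 W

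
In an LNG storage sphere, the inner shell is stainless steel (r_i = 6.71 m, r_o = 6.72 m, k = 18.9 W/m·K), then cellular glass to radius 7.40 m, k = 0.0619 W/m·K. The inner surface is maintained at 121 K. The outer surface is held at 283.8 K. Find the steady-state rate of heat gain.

Treat each layer as a resistance in series:
  R_stainless steel = (1/6.71 − 1/6.72)/(4πk) = 2.218×10^-4/(4π·18.9) = 9.338×10^-7 K/W
  R_cellular glass = (1/6.72 − 1/7.40)/(4πk) = 0.01367/(4π·0.0619) = 0.01758 K/W
ΣR = 9.338×10^-7 + 0.01758 = 0.01758 K/W
Q = ΔT/ΣR = (121 K − 283.8 K)/0.01758 = -9260 W
(Negative Q ⇒ heat flows inward; heat gain = 9260 W.)

Q = 9260 W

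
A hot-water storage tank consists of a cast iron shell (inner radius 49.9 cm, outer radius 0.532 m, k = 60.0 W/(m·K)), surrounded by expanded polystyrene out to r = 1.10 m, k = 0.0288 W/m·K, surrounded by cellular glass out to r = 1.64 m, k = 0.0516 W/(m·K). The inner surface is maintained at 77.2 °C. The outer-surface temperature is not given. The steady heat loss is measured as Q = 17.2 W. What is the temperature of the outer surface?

T_out = 23.1 °C

Sum the resistances:
  R_cast iron = (1/0.499 − 1/0.532)/(4πk) = 0.1243/(4π·60.0) = 1.649×10^-4 K/W
  R_expanded polystyrene = (1/0.532 − 1/1.10)/(4πk) = 0.9706/(4π·0.0288) = 2.682 K/W
  R_cellular glass = (1/1.10 − 1/1.64)/(4πk) = 0.2993/(4π·0.0516) = 0.4616 K/W
ΣR = 3.144 K/W
ΔT = Q·ΣR = 17.2 × 3.144 = 54.08 K
Heat flows outward, so T_out = T_in − ΔT = 77.2 − 54.08 = 23.1 °C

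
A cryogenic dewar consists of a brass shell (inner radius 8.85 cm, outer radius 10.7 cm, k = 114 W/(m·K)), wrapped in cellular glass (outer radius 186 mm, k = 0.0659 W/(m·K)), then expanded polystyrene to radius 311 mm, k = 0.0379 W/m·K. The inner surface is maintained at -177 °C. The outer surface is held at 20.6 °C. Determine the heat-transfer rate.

Q = 21.2 W

Treat each layer as a resistance in series:
  R_brass = (1/0.0885 − 1/0.107)/(4πk) = 1.954/(4π·114) = 0.001364 K/W
  R_cellular glass = (1/0.107 − 1/0.186)/(4πk) = 3.969/(4π·0.0659) = 4.793 K/W
  R_expanded polystyrene = (1/0.186 − 1/0.311)/(4πk) = 2.161/(4π·0.0379) = 4.537 K/W
ΣR = 0.001364 + 4.793 + 4.537 = 9.331 K/W
Q = ΔT/ΣR = (-177 °C − 20.6 °C)/9.331 = -21.2 W
(Negative Q ⇒ heat flows inward; heat gain = 21.2 W.)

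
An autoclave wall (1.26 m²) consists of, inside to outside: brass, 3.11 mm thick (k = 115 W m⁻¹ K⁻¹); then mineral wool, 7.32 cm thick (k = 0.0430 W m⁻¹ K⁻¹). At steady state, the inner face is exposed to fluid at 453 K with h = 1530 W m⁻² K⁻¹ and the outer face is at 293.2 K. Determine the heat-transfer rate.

Q = 118 W

Resistance network (inner→outer):
  R_conv,in = 1/(hA) = 1/(1530·1.26) = 5.187×10^-4 K/W
  R_brass = L/(kA) = 0.00311/(115·1.26) = 2.146×10^-5 K/W
  R_mineral wool = L/(kA) = 0.0732/(0.0430·1.26) = 1.351 K/W
ΣR = 5.187×10^-4 + 2.146×10^-5 + 1.351 = 1.352 K/W
Q = ΔT/ΣR = (453 K − 293.2 K)/1.352 = 118 W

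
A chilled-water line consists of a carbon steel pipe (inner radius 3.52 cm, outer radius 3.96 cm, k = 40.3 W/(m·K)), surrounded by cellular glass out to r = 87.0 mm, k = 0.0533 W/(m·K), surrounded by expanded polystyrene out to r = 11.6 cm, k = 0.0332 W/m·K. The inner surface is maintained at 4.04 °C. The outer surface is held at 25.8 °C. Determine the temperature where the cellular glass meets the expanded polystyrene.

T = 17.8 °C

Series thermal resistances, inner to outer:
  R'_carbon steel = ln(0.0396/0.0352)/(2πk) = 0.1178/(2π·40.3) = 4.652×10^-4 m·K/W
  R'_cellular glass = ln(0.0870/0.0396)/(2πk) = 0.7871/(2π·0.0533) = 2.350 m·K/W
  R'_expanded polystyrene = ln(0.116/0.0870)/(2πk) = 0.2877/(2π·0.0332) = 1.379 m·K/W
ΣR = 4.652×10^-4 + 2.350 + 1.379 = 3.729 m·K/W
Q' = ΔT/ΣR = (4.04 °C − 25.8 °C)/3.729 = -5.835 W/m
From the inner boundary to the cellular glass/expanded polystyrene interface, ΣR_partial = 2.350 m·K/W.
T_interface = T_in − Q'·ΣR_partial = 4.04 °C − (-5.835)(2.350) = 17.8 °C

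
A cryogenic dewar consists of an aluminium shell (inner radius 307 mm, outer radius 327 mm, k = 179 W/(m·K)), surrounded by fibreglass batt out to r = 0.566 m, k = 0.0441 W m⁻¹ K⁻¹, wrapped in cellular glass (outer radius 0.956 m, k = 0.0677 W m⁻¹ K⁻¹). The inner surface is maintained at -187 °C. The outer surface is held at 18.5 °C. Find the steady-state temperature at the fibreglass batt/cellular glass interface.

T = -36.3 °C

Resistance network (inner→outer):
  R_aluminium = (1/0.307 − 1/0.327)/(4πk) = 0.1992/(4π·179) = 8.857×10^-5 K/W
  R_fibreglass batt = (1/0.327 − 1/0.566)/(4πk) = 1.291/(4π·0.0441) = 2.330 K/W
  R_cellular glass = (1/0.566 − 1/0.956)/(4πk) = 0.7208/(4π·0.0677) = 0.8472 K/W
ΣR = 8.857×10^-5 + 2.330 + 0.8472 = 3.177 K/W
Q = ΔT/ΣR = (-187 °C − 18.5 °C)/3.177 = -64.68 W
From the inner boundary to the fibreglass batt/cellular glass interface, ΣR_partial = 2.330 K/W.
T_interface = T_in − Q·ΣR_partial = -187 °C − (-64.68)(2.330) = -36.3 °C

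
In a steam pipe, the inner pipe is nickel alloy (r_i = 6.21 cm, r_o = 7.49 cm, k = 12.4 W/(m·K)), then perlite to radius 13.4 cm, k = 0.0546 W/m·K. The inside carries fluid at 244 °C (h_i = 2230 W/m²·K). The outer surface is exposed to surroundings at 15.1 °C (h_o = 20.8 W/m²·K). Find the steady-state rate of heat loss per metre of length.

Series thermal resistances, inner to outer:
  R'_conv,in = 1/(2πr h) = 1/(2π·0.0621·2230) = 0.001149 m·K/W
  R'_nickel alloy = ln(0.0749/0.0621)/(2πk) = 0.1874/(2π·12.4) = 0.002405 m·K/W
  R'_perlite = ln(0.134/0.0749)/(2πk) = 0.5817/(2π·0.0546) = 1.696 m·K/W
  R'_conv,out = 1/(2πr h) = 1/(2π·0.134·20.8) = 0.05710 m·K/W
ΣR = 0.001149 + 0.002405 + 1.696 + 0.05710 = 1.757 m·K/W
Q' = ΔT/ΣR = (244 °C − 15.1 °C)/1.757 = 130 W/m

Q' = 130 W/m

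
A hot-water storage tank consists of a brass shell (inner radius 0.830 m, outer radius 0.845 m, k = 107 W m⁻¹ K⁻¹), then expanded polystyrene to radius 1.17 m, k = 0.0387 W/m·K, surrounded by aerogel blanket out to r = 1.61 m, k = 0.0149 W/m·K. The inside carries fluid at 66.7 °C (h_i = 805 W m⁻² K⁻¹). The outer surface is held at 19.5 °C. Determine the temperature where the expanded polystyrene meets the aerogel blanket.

Series thermal resistances, inner to outer:
  R_conv,in = 1/(4πr²h) = 1/(4π·0.830²·805) = 1.435×10^-4 K/W
  R_brass = (1/0.830 − 1/0.845)/(4πk) = 0.02139/(4π·107) = 1.591×10^-5 K/W
  R_expanded polystyrene = (1/0.845 − 1/1.17)/(4πk) = 0.3287/(4π·0.0387) = 0.6760 K/W
  R_aerogel blanket = (1/1.17 − 1/1.61)/(4πk) = 0.2336/(4π·0.0149) = 1.248 K/W
ΣR = 1.435×10^-4 + 1.591×10^-5 + 0.6760 + 1.248 = 1.924 K/W
Q = ΔT/ΣR = (66.7 °C − 19.5 °C)/1.924 = 24.53 W
From the inner boundary to the expanded polystyrene/aerogel blanket interface, ΣR_partial = 0.6762 K/W.
T_interface = T_in − Q·ΣR_partial = 66.7 °C − (24.53)(0.6762) = 50.1 °C

T = 50.1 °C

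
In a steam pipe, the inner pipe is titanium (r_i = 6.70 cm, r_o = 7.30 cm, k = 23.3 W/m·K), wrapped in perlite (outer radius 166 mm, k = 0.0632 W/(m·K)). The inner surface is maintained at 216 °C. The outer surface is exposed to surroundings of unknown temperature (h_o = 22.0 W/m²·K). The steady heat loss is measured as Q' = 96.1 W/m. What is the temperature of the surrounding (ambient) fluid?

Series resistances:
  R'_titanium = ln(0.0730/0.0670)/(2πk) = 0.08577/(2π·23.3) = 5.858×10^-4 m·K/W
  R'_perlite = ln(0.166/0.0730)/(2πk) = 0.8215/(2π·0.0632) = 2.069 m·K/W
  R'_conv,out = 1/(2πr h) = 1/(2π·0.166·22.0) = 0.04358 m·K/W
ΣR = 2.113 m·K/W
ΔT = Q'·ΣR = 96.1 × 2.113 = 203.1 K
Heat flows outward, so T_out = T_in − ΔT = 216 − 203.1 = 12.9 °C

T_out = 12.9 °C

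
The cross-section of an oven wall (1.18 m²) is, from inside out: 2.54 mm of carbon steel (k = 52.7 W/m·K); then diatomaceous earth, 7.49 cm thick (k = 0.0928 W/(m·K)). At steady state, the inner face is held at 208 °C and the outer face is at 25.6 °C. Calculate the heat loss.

Resistance network (inner→outer):
  R_carbon steel = L/(kA) = 0.00254/(52.7·1.18) = 4.085×10^-5 K/W
  R_diatomaceous earth = L/(kA) = 0.0749/(0.0928·1.18) = 0.6840 K/W
ΣR = 4.085×10^-5 + 0.6840 = 0.6840 K/W
Q = ΔT/ΣR = (208 °C − 25.6 °C)/0.6840 = 267 W

Q = 267 W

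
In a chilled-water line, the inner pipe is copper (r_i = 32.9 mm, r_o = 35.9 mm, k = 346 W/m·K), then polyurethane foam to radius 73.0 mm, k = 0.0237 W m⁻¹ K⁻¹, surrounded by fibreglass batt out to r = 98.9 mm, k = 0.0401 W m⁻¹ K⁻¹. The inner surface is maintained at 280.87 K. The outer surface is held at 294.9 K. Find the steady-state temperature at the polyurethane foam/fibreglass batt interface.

T = 292.1 K

Series thermal resistances, inner to outer:
  R'_copper = ln(0.0359/0.0329)/(2πk) = 0.08726/(2π·346) = 4.014×10^-5 m·K/W
  R'_polyurethane foam = ln(0.0730/0.0359)/(2πk) = 0.7097/(2π·0.0237) = 4.766 m·K/W
  R'_fibreglass batt = ln(0.0989/0.0730)/(2πk) = 0.3036/(2π·0.0401) = 1.205 m·K/W
ΣR = 4.014×10^-5 + 4.766 + 1.205 = 5.971 m·K/W
Q' = ΔT/ΣR = (280.87 K − 294.9 K)/5.971 = -2.350 W/m
From the inner boundary to the polyurethane foam/fibreglass batt interface, ΣR_partial = 4.766 m·K/W.
T_interface = T_in − Q'·ΣR_partial = 280.87 K − (-2.350)(4.766) = 292.1 K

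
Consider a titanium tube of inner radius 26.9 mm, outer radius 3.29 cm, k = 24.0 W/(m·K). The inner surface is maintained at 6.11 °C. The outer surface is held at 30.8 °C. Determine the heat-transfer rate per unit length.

Q' = 18500 W/m

Q' = 2πk·ΔT/ln(r₂/r₁) = 2π × 24.0 × 24.69 / ln(0.0329/0.0269) = 18500 W/m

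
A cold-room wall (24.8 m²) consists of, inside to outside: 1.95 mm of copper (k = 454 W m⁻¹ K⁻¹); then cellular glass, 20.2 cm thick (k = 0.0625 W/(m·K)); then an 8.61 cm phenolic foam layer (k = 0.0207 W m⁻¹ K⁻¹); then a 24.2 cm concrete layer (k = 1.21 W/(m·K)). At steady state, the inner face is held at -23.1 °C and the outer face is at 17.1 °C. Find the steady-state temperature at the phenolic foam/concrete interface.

Resistance network (inner→outer):
  R_copper = L/(kA) = 0.00195/(454·24.8) = 1.732×10^-7 K/W
  R_cellular glass = L/(kA) = 0.202/(0.0625·24.8) = 0.1303 K/W
  R_phenolic foam = L/(kA) = 0.0861/(0.0207·24.8) = 0.1677 K/W
  R_concrete = L/(kA) = 0.242/(1.21·24.8) = 0.008065 K/W
ΣR = 1.732×10^-7 + 0.1303 + 0.1677 + 0.008065 = 0.3061 K/W
Q = ΔT/ΣR = (-23.1 °C − 17.1 °C)/0.3061 = -131.3 W
From the inner boundary to the phenolic foam/concrete interface, ΣR_partial = 0.2980 K/W.
T_interface = T_in − Q·ΣR_partial = -23.1 °C − (-131.3)(0.2980) = 16.0 °C

T = 16.0 °C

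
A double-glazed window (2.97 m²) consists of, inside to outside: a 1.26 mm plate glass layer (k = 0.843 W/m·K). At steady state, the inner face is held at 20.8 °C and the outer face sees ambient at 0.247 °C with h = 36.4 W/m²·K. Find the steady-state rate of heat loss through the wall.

Q = 2.11 kW

Series thermal resistances, inner to outer:
  R_plate glass = L/(kA) = 0.00126/(0.843·2.97) = 5.033×10^-4 K/W
  R_conv,out = 1/(hA) = 1/(36.4·2.97) = 0.009250 K/W
ΣR = 5.033×10^-4 + 0.009250 = 0.009753 K/W
Q = ΔT/ΣR = (20.8 °C − 0.247 °C)/0.009753 = 2110 W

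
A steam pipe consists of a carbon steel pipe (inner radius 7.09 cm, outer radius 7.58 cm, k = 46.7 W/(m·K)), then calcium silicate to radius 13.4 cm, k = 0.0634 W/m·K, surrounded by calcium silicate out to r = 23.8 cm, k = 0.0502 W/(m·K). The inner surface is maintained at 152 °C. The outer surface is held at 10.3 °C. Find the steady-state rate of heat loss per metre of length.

Q' = 43.6 W/m

Treat each layer as a resistance in series:
  R'_carbon steel = ln(0.0758/0.0709)/(2πk) = 0.06683/(2π·46.7) = 2.278×10^-4 m·K/W
  R'_calcium silicate = ln(0.134/0.0758)/(2πk) = 0.5697/(2π·0.0634) = 1.430 m·K/W
  R'_calcium silicate = ln(0.238/0.134)/(2πk) = 0.5744/(2π·0.0502) = 1.821 m·K/W
ΣR = 2.278×10^-4 + 1.430 + 1.821 = 3.251 m·K/W
Q' = ΔT/ΣR = (152 °C − 10.3 °C)/3.251 = 43.6 W/m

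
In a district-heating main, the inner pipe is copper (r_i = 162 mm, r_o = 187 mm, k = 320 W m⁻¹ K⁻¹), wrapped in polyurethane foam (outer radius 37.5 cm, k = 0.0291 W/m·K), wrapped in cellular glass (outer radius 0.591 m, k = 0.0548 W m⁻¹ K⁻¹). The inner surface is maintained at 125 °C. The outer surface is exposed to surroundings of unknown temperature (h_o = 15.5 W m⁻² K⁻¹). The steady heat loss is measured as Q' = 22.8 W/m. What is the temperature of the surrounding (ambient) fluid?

T_out = 7.7 °C

Series resistances:
  R'_copper = ln(0.187/0.162)/(2πk) = 0.1435/(2π·320) = 7.138×10^-5 m·K/W
  R'_polyurethane foam = ln(0.375/0.187)/(2πk) = 0.6958/(2π·0.0291) = 3.806 m·K/W
  R'_cellular glass = ln(0.591/0.375)/(2πk) = 0.4549/(2π·0.0548) = 1.321 m·K/W
  R'_conv,out = 1/(2πr h) = 1/(2π·0.591·15.5) = 0.01737 m·K/W
ΣR = 5.144 m·K/W
ΔT = Q'·ΣR = 22.8 × 5.144 = 117.3 K
Heat flows outward, so T_out = T_in − ΔT = 125 − 117.3 = 7.7 °C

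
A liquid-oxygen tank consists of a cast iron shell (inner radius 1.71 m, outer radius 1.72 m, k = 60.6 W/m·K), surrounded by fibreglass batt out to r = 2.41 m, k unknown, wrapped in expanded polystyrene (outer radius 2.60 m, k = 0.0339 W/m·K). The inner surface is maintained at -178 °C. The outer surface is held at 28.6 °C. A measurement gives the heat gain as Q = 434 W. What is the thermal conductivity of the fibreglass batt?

ΣR = ΔT/Q = |-178 − 28.6|/434 = 0.4760 K/W
Known resistances:
  R_cast iron = (1/1.71 − 1/1.72)/(4πk) = 0.003400/(4π·60.6) = 4.465×10^-6 K/W
  R_expanded polystyrene = (1/2.41 − 1/2.60)/(4πk) = 0.03032/(4π·0.0339) = 0.07118 K/W
R_fibreglass batt = ΣR − ΣR_known = 0.4760 − 0.07118 = 0.4048 K/W
(1/r₁−1/r₂)/(4πk) = 0.4048 ⇒ k = 0.1665/(4π·0.4048) = 0.0327 W/m·K

k = 0.0327 W/m·K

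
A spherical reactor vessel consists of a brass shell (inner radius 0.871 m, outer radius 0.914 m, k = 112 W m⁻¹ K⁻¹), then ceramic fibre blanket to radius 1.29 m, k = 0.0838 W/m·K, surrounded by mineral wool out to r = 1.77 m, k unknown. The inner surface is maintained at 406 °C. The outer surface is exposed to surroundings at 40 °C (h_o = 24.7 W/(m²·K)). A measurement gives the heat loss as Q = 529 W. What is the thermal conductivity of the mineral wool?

k = 0.0431 W/m·K

ΣR = ΔT/Q = |406 − 40|/529 = 0.6919 K/W
Known resistances:
  R_brass = (1/0.871 − 1/0.914)/(4πk) = 0.05401/(4π·112) = 3.838×10^-5 K/W
  R_ceramic fibre blanket = (1/0.914 − 1/1.29)/(4πk) = 0.3189/(4π·0.0838) = 0.3028 K/W
  R_conv,out = 1/(4πr²h) = 1/(4π·1.77²·24.7) = 0.001028 K/W
R_mineral wool = ΣR − ΣR_known = 0.6919 − 0.3039 = 0.3880 K/W
(1/r₁−1/r₂)/(4πk) = 0.3880 ⇒ k = 0.2102/(4π·0.3880) = 0.0431 W/m·K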